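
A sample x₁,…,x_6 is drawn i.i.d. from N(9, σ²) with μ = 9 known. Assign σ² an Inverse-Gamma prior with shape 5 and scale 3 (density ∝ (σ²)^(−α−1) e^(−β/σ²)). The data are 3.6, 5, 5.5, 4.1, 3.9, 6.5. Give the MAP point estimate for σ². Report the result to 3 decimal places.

σ̂²_MAP = 6.649

Sum of squared deviations about the known mean: SS = (3.6−9)² + (5−9)² + (5.5−9)² + (4.1−9)² + (3.9−9)² + (6.5−9)² = 113.68.
The Normal likelihood contributes (σ²)^(−n/2) exp(−SS/(2σ²)), so the posterior is Inverse-Gamma(α + n/2, β + SS/2) = Inverse-Gamma(8, 59.84).
The mode of Inverse-Gamma(a, b) is b/(a+1) = 59.84/9 ≈ 6.649.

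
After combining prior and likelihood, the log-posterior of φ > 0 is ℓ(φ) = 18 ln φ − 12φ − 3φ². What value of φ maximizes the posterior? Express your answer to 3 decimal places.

φ̂_MAP = 1.000

ℓ'(φ) = 18/φ − 12 − 6φ. Setting this to zero and multiplying by φ: 6φ² + 12φ − 18 = 0.
φ = (−12 + √(12² + 4·6·18)) / (2·6) = (−12 + √576) / 12 = (−12 + 24)/12 = 1.
ℓ''(φ) = −18/φ² − 6 < 0, confirming a maximum.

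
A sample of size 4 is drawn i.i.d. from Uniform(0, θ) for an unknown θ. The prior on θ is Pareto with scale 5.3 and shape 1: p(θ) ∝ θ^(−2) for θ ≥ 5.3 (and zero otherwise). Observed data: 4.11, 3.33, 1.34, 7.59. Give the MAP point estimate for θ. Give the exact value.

θ̂_MAP = 7.59

The Uniform(0, θ) likelihood is θ^(−n) for θ ≥ max(xᵢ), zero otherwise. Here max(xᵢ) = 7.59.
Posterior ∝ θ^(−2) · θ^(−4) = θ^(−6) on θ ≥ max(5.3, 7.59) = 7.59.
This density is strictly decreasing in θ, so the posterior mode lies at the lower boundary of the support.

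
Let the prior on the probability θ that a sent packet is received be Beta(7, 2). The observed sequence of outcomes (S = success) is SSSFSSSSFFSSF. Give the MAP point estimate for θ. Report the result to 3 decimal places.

θ̂_MAP = 0.750

Prior: Beta(7, 2).
Data: 9 successes in 13 trials (from the sequence). The binomial likelihood contributes θ^9(1−θ)^4, so the posterior is Beta(7+9, 2+4) = Beta(16, 6).
For Beta(a, b) with a, b > 1 the mode is (a−1)/(a+b−2) = 15/20 ≈ 0.750.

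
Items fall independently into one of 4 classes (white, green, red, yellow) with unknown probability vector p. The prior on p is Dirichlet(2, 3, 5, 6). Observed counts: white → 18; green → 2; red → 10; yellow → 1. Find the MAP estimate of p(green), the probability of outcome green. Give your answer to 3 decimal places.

The posterior is Dirichlet(αᵢ + nᵢ) = Dirichlet(20, 5, 15, 7).
For a Dirichlet(a₁,…,a_K) with all aᵢ > 1, the mode has j-th component (aⱼ − 1)/(Σaᵢ − K).
Here Σaᵢ = 47 and K = 4, so p(green) = (5 − 1)/(47 − 4) = 4/43 ≈ 0.093.

MAP estimate of p(green) = 0.093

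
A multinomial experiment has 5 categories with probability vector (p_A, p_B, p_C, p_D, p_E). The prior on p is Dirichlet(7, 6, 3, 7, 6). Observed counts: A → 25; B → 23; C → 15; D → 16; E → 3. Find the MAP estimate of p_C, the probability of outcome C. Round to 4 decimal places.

MAP estimate of p_C = 0.1604

The posterior is Dirichlet(αᵢ + nᵢ) = Dirichlet(32, 29, 18, 23, 9).
For a Dirichlet(a₁,…,a_K) with all aᵢ > 1, the mode has j-th component (aⱼ − 1)/(Σaᵢ − K).
Here Σaᵢ = 111 and K = 5, so p_C = (18 − 1)/(111 − 5) = 17/106 ≈ 0.1604.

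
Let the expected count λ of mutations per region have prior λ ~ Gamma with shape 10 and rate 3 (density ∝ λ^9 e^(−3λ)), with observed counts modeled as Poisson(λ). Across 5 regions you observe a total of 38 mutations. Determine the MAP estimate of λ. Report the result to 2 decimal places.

λ̂_MAP = 5.88

Σxᵢ = 38, n = 5.
Posterior ∝ λ^9e^(−3λ) · λ^38e^(−5λ) = λ^47e^(−8λ), i.e. Gamma(shape=48, rate=8).
The mode of a Gamma(a, b) with a ≥ 1 (shape–rate) is (a−1)/b = 47/8 ≈ 5.88.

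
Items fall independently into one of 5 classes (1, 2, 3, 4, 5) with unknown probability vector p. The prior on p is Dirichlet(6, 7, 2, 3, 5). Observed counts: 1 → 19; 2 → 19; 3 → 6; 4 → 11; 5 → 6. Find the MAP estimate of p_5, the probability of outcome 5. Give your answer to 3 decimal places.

MAP estimate: 0.127

The posterior is Dirichlet(αᵢ + nᵢ) = Dirichlet(25, 26, 8, 14, 11).
For a Dirichlet(a₁,…,a_K) with all aᵢ > 1, the mode has j-th component (aⱼ − 1)/(Σaᵢ − K).
Here Σaᵢ = 84 and K = 5, so p_5 = (11 − 1)/(84 − 5) = 10/79 ≈ 0.127.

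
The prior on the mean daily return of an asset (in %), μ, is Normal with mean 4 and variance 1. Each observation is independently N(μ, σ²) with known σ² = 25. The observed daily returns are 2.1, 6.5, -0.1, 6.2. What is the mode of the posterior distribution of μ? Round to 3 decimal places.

μ̂_MAP = 3.955

n = 4; x̄ = (2.1 + 6.5 + (-0.1) + 6.2)/4 = 14.7/4 = 3.675.
For a Normal prior and Normal likelihood with known variance, the posterior is Normal; its mode equals its mean, the precision-weighted average.
Prior precision 1/σ₀² = 1/1 = 1; data precision n/σ² = 4/25 = 0.16.
μ̂ = (1·4 + 0.16·3.675) / (1 + 0.16) = 4.588/1.16 = 1147/290 ≈ 3.955.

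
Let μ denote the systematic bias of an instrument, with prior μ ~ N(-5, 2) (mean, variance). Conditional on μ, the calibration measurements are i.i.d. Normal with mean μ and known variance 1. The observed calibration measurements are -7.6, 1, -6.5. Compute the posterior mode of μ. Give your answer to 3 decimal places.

μ̂_MAP = -4.457

n = 3; x̄ = ((-7.6) + 1 + (-6.5))/3 = -13.1/3 = -131/30 ≈ -4.3667.
For a Normal prior and Normal likelihood with known variance, the posterior is Normal; its mode equals its mean, the precision-weighted average.
Prior precision 1/σ₀² = 1/2 = 0.5; data precision n/σ² = 3/1 = 3.
μ̂ = (0.5·(-5) + 3·(-131/30)) / (0.5 + 3) = (-15.6)/3.5 = -156/35 ≈ -4.457.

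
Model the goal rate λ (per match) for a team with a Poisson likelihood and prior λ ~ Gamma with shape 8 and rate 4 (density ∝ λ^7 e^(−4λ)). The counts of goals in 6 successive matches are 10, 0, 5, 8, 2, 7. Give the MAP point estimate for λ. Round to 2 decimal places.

Σxᵢ = 10+0+5+8+2+7 = 32, with n = 6.
Posterior ∝ λ^7e^(−4λ) · λ^32e^(−6λ) = λ^39e^(−10λ), i.e. Gamma(shape=40, rate=10).
The mode of a Gamma(a, b) with a ≥ 1 (shape–rate) is (a−1)/b = 39/10 ≈ 3.90.

λ̂_MAP = 3.90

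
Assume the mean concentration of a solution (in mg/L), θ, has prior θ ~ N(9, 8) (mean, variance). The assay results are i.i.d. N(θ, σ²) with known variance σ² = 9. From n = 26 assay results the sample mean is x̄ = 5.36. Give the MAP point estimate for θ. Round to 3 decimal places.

n = 26, x̄ = 5.36.
For a Normal prior and Normal likelihood with known variance, the posterior is Normal; its mode equals its mean, the precision-weighted average.
Prior precision 1/σ₀² = 1/8 = 0.125; data precision n/σ² = 26/9.
θ̂ = (0.125·9 + (26/9)·5.36) / (0.125 + 26/9) = (29897/1800)/(217/72) = 4271/775 ≈ 5.511.

θ̂_MAP = 5.511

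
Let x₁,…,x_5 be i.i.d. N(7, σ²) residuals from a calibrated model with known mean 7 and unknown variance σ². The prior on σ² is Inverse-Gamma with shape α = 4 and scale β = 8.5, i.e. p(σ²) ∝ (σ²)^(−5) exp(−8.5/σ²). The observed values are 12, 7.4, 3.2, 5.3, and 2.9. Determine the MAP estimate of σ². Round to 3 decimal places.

σ̂²_MAP = 5.087

Sum of squared deviations about the known mean: SS = (12−7)² + (7.4−7)² + (3.2−7)² + (5.3−7)² + (2.9−7)² = 59.3.
The Normal likelihood contributes (σ²)^(−n/2) exp(−SS/(2σ²)), so the posterior is Inverse-Gamma(α + n/2, β + SS/2) = Inverse-Gamma(6.5, 38.15).
The mode of Inverse-Gamma(a, b) is b/(a+1) = 38.15/7.5 ≈ 5.087.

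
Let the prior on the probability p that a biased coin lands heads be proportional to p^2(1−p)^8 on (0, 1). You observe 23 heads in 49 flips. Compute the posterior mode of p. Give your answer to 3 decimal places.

The prior density ∝ p^2(1−p)^8 is the kernel of Beta(3, 9).
Data: 23 successes in 49 trials. The binomial likelihood contributes p^23(1−p)^26, so the posterior is Beta(3+23, 9+26) = Beta(26, 35).
For Beta(a, b) with a, b > 1 the mode is (a−1)/(a+b−2) = 25/59 ≈ 0.424.

p̂_MAP = 0.424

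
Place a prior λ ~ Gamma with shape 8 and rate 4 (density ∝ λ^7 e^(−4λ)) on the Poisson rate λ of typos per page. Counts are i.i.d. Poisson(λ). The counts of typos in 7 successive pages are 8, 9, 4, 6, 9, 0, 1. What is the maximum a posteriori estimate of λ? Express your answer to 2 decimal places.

λ̂_MAP = 4.00

Σxᵢ = 8+9+4+6+9+0+1 = 37, with n = 7.
Posterior ∝ λ^7e^(−4λ) · λ^37e^(−7λ) = λ^44e^(−11λ), i.e. Gamma(shape=45, rate=11).
The mode of a Gamma(a, b) with a ≥ 1 (shape–rate) is (a−1)/b = 44/11 ≈ 4.00.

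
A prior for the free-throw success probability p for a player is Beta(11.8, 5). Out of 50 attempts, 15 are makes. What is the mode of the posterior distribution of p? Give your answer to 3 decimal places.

p̂_MAP = 0.398

Prior: Beta(11.8, 5).
Data: 15 successes in 50 trials. The binomial likelihood contributes p^15(1−p)^35, so the posterior is Beta(11.8+15, 5+35) = Beta(26.8, 40).
For Beta(a, b) with a, b > 1 the mode is (a−1)/(a+b−2) = 25.8/64.8 ≈ 0.398.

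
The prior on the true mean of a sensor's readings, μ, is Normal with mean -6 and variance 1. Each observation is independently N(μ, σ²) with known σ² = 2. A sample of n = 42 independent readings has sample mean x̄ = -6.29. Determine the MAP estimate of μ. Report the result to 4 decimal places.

μ̂_MAP = -6.2768

n = 42, x̄ = -6.29.
For a Normal prior and Normal likelihood with known variance, the posterior is Normal; its mode equals its mean, the precision-weighted average.
Prior precision 1/σ₀² = 1/1 = 1; data precision n/σ² = 42/2 = 21.
μ̂ = (1·(-6) + 21·(-6.29)) / (1 + 21) = (-138.09)/22 = -13809/2200 ≈ -6.2768.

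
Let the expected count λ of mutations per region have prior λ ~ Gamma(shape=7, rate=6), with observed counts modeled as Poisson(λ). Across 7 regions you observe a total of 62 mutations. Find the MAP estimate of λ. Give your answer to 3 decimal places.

Σxᵢ = 62, n = 7.
Posterior ∝ λ^6e^(−6λ) · λ^62e^(−7λ) = λ^68e^(−13λ), i.e. Gamma(shape=69, rate=13).
The mode of a Gamma(a, b) with a ≥ 1 (shape–rate) is (a−1)/b = 68/13 ≈ 5.231.

λ̂_MAP = 5.231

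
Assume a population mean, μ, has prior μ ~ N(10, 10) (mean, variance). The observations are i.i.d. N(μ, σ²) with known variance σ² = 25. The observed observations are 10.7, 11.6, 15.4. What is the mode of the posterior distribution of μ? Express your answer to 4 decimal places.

μ̂_MAP = 11.4000

n = 3; x̄ = (10.7 + 11.6 + 15.4)/3 = 37.7/3 = 377/30 ≈ 12.5667.
For a Normal prior and Normal likelihood with known variance, the posterior is Normal; its mode equals its mean, the precision-weighted average.
Prior precision 1/σ₀² = 1/10 = 0.1; data precision n/σ² = 3/25 = 0.12.
μ̂ = (0.1·10 + 0.12·(377/30)) / (0.1 + 0.12) = 2.508/0.22 = 11.4000.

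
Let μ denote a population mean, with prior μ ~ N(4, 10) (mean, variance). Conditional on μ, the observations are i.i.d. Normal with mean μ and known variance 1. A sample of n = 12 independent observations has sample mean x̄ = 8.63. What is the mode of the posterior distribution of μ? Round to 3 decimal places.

n = 12, x̄ = 8.63.
For a Normal prior and Normal likelihood with known variance, the posterior is Normal; its mode equals its mean, the precision-weighted average.
Prior precision 1/σ₀² = 1/10 = 0.1; data precision n/σ² = 12/1 = 12.
μ̂ = (0.1·4 + 12·8.63) / (0.1 + 12) = 103.96/12.1 = 5198/605 ≈ 8.592.

μ̂_MAP = 8.592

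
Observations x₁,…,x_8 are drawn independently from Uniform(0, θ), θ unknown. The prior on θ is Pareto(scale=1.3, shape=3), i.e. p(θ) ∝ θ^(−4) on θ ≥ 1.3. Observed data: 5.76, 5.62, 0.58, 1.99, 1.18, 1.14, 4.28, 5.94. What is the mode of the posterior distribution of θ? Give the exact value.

The Uniform(0, θ) likelihood is θ^(−n) for θ ≥ max(xᵢ), zero otherwise. Here max(xᵢ) = 5.94.
Posterior ∝ θ^(−4) · θ^(−8) = θ^(−12) on θ ≥ max(1.3, 5.94) = 5.94.
This density is strictly decreasing in θ, so the posterior mode lies at the lower boundary of the support.

θ̂_MAP = 5.94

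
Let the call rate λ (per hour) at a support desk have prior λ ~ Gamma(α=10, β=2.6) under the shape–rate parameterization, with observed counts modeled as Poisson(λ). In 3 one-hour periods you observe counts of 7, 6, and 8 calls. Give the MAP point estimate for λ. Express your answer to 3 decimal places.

λ̂_MAP = 5.357

Σxᵢ = 7+6+8 = 21, with n = 3.
Posterior ∝ λ^9e^(−2.6λ) · λ^21e^(−3λ) = λ^30e^(−5.6λ), i.e. Gamma(shape=31, rate=5.6).
The mode of a Gamma(a, b) with a ≥ 1 (shape–rate) is (a−1)/b = 30/5.6 ≈ 5.357.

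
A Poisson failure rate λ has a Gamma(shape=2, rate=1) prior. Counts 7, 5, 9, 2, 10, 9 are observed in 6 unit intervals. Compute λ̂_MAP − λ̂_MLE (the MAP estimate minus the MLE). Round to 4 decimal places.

Σxᵢ = 42. Posterior is Gamma(44, 7); MAP = (44−1)/7 = 43/7 ≈ 6.14286.
MLE = x̄ = 42/6 ≈ 7.00000.
Difference = 43/7 − 42/6 = -6/7 ≈ -0.8571.

MAP − MLE = -0.8571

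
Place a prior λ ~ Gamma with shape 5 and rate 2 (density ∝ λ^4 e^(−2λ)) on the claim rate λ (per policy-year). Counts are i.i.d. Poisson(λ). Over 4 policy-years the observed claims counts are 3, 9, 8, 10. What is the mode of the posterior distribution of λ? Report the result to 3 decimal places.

λ̂_MAP = 5.667

Σxᵢ = 3+9+8+10 = 30, with n = 4.
Posterior ∝ λ^4e^(−2λ) · λ^30e^(−4λ) = λ^34e^(−6λ), i.e. Gamma(shape=35, rate=6).
The mode of a Gamma(a, b) with a ≥ 1 (shape–rate) is (a−1)/b = 34/6 ≈ 5.667.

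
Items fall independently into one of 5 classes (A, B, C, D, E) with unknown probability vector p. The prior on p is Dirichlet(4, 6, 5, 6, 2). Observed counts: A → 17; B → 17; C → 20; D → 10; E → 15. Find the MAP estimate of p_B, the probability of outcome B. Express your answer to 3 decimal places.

The posterior is Dirichlet(αᵢ + nᵢ) = Dirichlet(21, 23, 25, 16, 17).
For a Dirichlet(a₁,…,a_K) with all aᵢ > 1, the mode has j-th component (aⱼ − 1)/(Σaᵢ − K).
Here Σaᵢ = 102 and K = 5, so p_B = (23 − 1)/(102 − 5) = 22/97 ≈ 0.227.

MAP estimate of p_B = 0.227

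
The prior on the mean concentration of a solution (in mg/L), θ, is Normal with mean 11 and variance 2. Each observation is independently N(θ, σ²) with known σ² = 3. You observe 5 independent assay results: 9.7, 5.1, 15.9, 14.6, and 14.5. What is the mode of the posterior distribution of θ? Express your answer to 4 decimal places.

θ̂_MAP = 11.7385

n = 5; x̄ = (9.7 + 5.1 + 15.9 + 14.6 + 14.5)/5 = 59.8/5 = 11.96.
For a Normal prior and Normal likelihood with known variance, the posterior is Normal; its mode equals its mean, the precision-weighted average.
Prior precision 1/σ₀² = 1/2 = 0.5; data precision n/σ² = 5/3.
θ̂ = (0.5·11 + (5/3)·11.96) / (0.5 + 5/3) = (763/30)/(13/6) = 763/65 ≈ 11.7385.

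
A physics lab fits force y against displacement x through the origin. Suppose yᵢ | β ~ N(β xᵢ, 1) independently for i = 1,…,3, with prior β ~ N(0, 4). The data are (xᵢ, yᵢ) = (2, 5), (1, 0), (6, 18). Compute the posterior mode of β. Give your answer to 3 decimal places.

log p(β | y) = −Σ(yᵢ − βxᵢ)²/(2·1) − β²/(2·4) + const.
Setting the derivative to zero: Σxᵢ(yᵢ − βxᵢ)/1 − β/4 = 0, so β = Σxᵢyᵢ / (Σxᵢ² + σ²/τ²).
Σxᵢyᵢ = 2·5 + 1·0 + 6·18 = 118; Σxᵢ² = 41; σ²/τ² = 0.25.
β̂_MAP = 118 / (41 + 0.25) = 118/41.25 ≈ 2.861.

β̂_MAP = 2.861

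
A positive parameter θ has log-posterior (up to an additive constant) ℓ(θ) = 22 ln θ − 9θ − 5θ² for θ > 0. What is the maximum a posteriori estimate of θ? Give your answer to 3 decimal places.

ℓ'(θ) = 22/θ − 9 − 10θ. Setting this to zero and multiplying by θ: 10θ² + 9θ − 22 = 0.
θ = (−9 + √(9² + 4·10·22)) / (2·10) = (−9 + √961) / 20 = (−9 + 31)/20 = 11/10.
ℓ''(θ) = −22/θ² − 10 < 0, confirming a maximum.

θ̂_MAP = 1.100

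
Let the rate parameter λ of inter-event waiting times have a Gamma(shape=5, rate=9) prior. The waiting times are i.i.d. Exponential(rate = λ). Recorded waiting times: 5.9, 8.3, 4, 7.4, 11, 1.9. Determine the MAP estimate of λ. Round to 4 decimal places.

The Exponential(rate=λ) likelihood is ∝ λ^n e^(−λΣtᵢ). Here n = 6 and Σtᵢ = 5.9 + 8.3 + 4 + 7.4 + 11 + 1.9 = 38.5.
Posterior ∝ λ^4e^(−9λ) · λ^6e^(−38.5λ) = λ^10e^(−47.5λ), i.e. Gamma(11, 47.5).
Mode = (a−1)/b = 10/47.5 ≈ 0.2105.

λ̂_MAP = 0.2105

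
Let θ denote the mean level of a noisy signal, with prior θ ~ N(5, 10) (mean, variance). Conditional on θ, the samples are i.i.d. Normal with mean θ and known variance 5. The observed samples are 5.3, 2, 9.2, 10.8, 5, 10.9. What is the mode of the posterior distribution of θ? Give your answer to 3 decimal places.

n = 6; x̄ = (5.3 + 2 + 9.2 + 10.8 + 5 + 10.9)/6 = 43.2/6 = 7.2.
For a Normal prior and Normal likelihood with known variance, the posterior is Normal; its mode equals its mean, the precision-weighted average.
Prior precision 1/σ₀² = 1/10 = 0.1; data precision n/σ² = 6/5 = 1.2.
θ̂ = (0.1·5 + 1.2·7.2) / (0.1 + 1.2) = 9.14/1.3 = 457/65 ≈ 7.031.

θ̂_MAP = 7.031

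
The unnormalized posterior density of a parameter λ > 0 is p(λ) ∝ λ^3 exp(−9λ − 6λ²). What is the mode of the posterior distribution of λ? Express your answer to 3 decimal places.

λ̂_MAP = 0.250

ℓ'(λ) = 3/λ − 9 − 12λ. Setting this to zero and multiplying by λ: 12λ² + 9λ − 3 = 0.
λ = (−9 + √(9² + 4·12·3)) / (2·12) = (−9 + √225) / 24 = (−9 + 15)/24 = 1/4.
ℓ''(λ) = −3/λ² − 12 < 0, confirming a maximum.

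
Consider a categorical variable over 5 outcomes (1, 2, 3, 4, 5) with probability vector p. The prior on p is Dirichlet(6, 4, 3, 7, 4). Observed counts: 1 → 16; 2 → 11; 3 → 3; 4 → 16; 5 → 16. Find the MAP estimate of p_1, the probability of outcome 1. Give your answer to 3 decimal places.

The posterior is Dirichlet(αᵢ + nᵢ) = Dirichlet(22, 15, 6, 23, 20).
For a Dirichlet(a₁,…,a_K) with all aᵢ > 1, the mode has j-th component (aⱼ − 1)/(Σaᵢ − K).
Here Σaᵢ = 86 and K = 5, so p_1 = (22 − 1)/(86 − 5) = 21/81 ≈ 0.259.

MAP estimate: 0.259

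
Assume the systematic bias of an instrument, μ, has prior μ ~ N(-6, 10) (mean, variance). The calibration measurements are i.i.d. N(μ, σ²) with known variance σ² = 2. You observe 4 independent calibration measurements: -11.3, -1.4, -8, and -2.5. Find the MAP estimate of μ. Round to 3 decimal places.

μ̂_MAP = -5.810

n = 4; x̄ = ((-11.3) + (-1.4) + (-8) + (-2.5))/4 = -23.2/4 = -5.8.
For a Normal prior and Normal likelihood with known variance, the posterior is Normal; its mode equals its mean, the precision-weighted average.
Prior precision 1/σ₀² = 1/10 = 0.1; data precision n/σ² = 4/2 = 2.
μ̂ = (0.1·(-6) + 2·(-5.8)) / (0.1 + 2) = (-12.2)/2.1 = -122/21 ≈ -5.810.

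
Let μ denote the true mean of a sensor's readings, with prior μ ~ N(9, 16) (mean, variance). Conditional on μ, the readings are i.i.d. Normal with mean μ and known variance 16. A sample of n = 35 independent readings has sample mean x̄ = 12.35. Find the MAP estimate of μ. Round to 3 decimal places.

μ̂_MAP = 12.257

n = 35, x̄ = 12.35.
For a Normal prior and Normal likelihood with known variance, the posterior is Normal; its mode equals its mean, the precision-weighted average.
Prior precision 1/σ₀² = 1/16 = 0.0625; data precision n/σ² = 35/16 = 2.1875.
μ̂ = (0.0625·9 + 2.1875·12.35) / (0.0625 + 2.1875) = 27.578125/2.25 = 1765/144 ≈ 12.257.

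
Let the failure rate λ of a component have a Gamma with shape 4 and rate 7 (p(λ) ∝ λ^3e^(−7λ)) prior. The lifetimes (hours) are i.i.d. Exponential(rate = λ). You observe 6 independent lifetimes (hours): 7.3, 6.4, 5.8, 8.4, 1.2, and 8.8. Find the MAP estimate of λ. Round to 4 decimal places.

λ̂_MAP = 0.2004

The Exponential(rate=λ) likelihood is ∝ λ^n e^(−λΣtᵢ). Here n = 6 and Σtᵢ = 7.3 + 6.4 + 5.8 + 8.4 + 1.2 + 8.8 = 37.9.
Posterior ∝ λ^3e^(−7λ) · λ^6e^(−37.9λ) = λ^9e^(−44.9λ), i.e. Gamma(10, 44.9).
Mode = (a−1)/b = 9/44.9 ≈ 0.2004.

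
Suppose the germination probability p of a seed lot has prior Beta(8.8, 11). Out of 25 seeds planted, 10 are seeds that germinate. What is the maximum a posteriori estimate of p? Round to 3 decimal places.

p̂_MAP = 0.416

Prior: Beta(8.8, 11).
Data: 10 successes in 25 trials. The binomial likelihood contributes p^10(1−p)^15, so the posterior is Beta(8.8+10, 11+15) = Beta(18.8, 26).
For Beta(a, b) with a, b > 1 the mode is (a−1)/(a+b−2) = 17.8/42.8 ≈ 0.416.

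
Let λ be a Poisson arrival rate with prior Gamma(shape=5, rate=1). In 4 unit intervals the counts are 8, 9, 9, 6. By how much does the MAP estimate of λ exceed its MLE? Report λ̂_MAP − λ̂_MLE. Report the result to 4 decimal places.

MAP − MLE = -0.8000

Σxᵢ = 32. Posterior is Gamma(37, 5); MAP = (37−1)/5 = 36/5 ≈ 7.20000.
MLE = x̄ = 32/4 ≈ 8.00000.
Difference = 36/5 − 32/4 = -4/5 ≈ -0.8000.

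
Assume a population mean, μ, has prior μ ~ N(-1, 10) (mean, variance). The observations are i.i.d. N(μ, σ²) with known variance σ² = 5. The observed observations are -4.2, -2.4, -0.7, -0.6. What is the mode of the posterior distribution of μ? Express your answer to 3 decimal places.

μ̂_MAP = -1.867

n = 4; x̄ = ((-4.2) + (-2.4) + (-0.7) + (-0.6))/4 = -7.9/4 = -1.975.
For a Normal prior and Normal likelihood with known variance, the posterior is Normal; its mode equals its mean, the precision-weighted average.
Prior precision 1/σ₀² = 1/10 = 0.1; data precision n/σ² = 4/5 = 0.8.
μ̂ = (0.1·(-1) + 0.8·(-1.975)) / (0.1 + 0.8) = (-1.68)/0.9 = -28/15 ≈ -1.867.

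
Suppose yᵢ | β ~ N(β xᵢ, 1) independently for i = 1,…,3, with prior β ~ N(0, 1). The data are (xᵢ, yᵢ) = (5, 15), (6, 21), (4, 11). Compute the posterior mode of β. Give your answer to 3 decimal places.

β̂_MAP = 3.141

log p(β | y) = −Σ(yᵢ − βxᵢ)²/(2·1) − β²/(2·1) + const.
Setting the derivative to zero: Σxᵢ(yᵢ − βxᵢ)/1 − β/1 = 0, so β = Σxᵢyᵢ / (Σxᵢ² + σ²/τ²).
Σxᵢyᵢ = 5·15 + 6·21 + 4·11 = 245; Σxᵢ² = 77; σ²/τ² = 1.
β̂_MAP = 245 / (77 + 1) = 245/78 ≈ 3.141.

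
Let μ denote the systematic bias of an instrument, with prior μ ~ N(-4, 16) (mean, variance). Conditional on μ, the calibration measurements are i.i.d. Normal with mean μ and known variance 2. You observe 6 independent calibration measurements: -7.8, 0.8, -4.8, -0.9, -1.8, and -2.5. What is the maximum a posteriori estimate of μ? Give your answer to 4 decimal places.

n = 6; x̄ = ((-7.8) + 0.8 + (-4.8) + (-0.9) + (-1.8) + (-2.5))/6 = -17/6 = -17/6 ≈ -2.8333.
For a Normal prior and Normal likelihood with known variance, the posterior is Normal; its mode equals its mean, the precision-weighted average.
Prior precision 1/σ₀² = 1/16 = 0.0625; data precision n/σ² = 6/2 = 3.
μ̂ = (0.0625·(-4) + 3·(-17/6)) / (0.0625 + 3) = (-8.75)/3.0625 = -20/7 ≈ -2.8571.

μ̂_MAP = -2.8571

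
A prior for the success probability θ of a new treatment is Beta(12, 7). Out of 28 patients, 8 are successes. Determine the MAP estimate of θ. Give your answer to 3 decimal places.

Prior: Beta(12, 7).
Data: 8 successes in 28 trials. The binomial likelihood contributes θ^8(1−θ)^20, so the posterior is Beta(12+8, 7+20) = Beta(20, 27).
For Beta(a, b) with a, b > 1 the mode is (a−1)/(a+b−2) = 19/45 ≈ 0.422.

θ̂_MAP = 0.422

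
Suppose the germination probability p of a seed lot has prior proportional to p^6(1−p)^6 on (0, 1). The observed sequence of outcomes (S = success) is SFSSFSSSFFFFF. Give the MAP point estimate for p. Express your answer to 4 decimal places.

The prior density ∝ p^6(1−p)^6 is the kernel of Beta(7, 7).
Data: 6 successes in 13 trials (from the sequence). The binomial likelihood contributes p^6(1−p)^7, so the posterior is Beta(7+6, 7+7) = Beta(13, 14).
For Beta(a, b) with a, b > 1 the mode is (a−1)/(a+b−2) = 12/25 ≈ 0.4800.

p̂_MAP = 0.4800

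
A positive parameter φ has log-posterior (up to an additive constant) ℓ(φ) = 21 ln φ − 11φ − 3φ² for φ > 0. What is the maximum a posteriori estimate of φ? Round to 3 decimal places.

ℓ'(φ) = 21/φ − 11 − 6φ. Setting this to zero and multiplying by φ: 6φ² + 11φ − 21 = 0.
φ = (−11 + √(11² + 4·6·21)) / (2·6) = (−11 + √625) / 12 = (−11 + 25)/12 = 7/6.
ℓ''(φ) = −21/φ² − 6 < 0, confirming a maximum.

φ̂_MAP = 1.167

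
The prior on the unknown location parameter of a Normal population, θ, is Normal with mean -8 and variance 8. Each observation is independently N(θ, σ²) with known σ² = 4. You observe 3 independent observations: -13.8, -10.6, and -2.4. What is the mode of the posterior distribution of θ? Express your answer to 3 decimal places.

θ̂_MAP = -8.800

n = 3; x̄ = ((-13.8) + (-10.6) + (-2.4))/3 = -26.8/3 = -134/15 ≈ -8.9333.
For a Normal prior and Normal likelihood with known variance, the posterior is Normal; its mode equals its mean, the precision-weighted average.
Prior precision 1/σ₀² = 1/8 = 0.125; data precision n/σ² = 3/4 = 0.75.
θ̂ = (0.125·(-8) + 0.75·(-134/15)) / (0.125 + 0.75) = (-7.7)/0.875 = -8.800.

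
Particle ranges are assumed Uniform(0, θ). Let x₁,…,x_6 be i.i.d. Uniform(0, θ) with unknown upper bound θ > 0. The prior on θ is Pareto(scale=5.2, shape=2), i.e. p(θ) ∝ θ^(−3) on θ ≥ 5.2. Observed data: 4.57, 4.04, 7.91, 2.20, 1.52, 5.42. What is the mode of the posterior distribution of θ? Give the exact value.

θ̂_MAP = 7.91

The Uniform(0, θ) likelihood is θ^(−n) for θ ≥ max(xᵢ), zero otherwise. Here max(xᵢ) = 7.91.
Posterior ∝ θ^(−3) · θ^(−6) = θ^(−9) on θ ≥ max(5.2, 7.91) = 7.91.
This density is strictly decreasing in θ, so the posterior mode lies at the lower boundary of the support.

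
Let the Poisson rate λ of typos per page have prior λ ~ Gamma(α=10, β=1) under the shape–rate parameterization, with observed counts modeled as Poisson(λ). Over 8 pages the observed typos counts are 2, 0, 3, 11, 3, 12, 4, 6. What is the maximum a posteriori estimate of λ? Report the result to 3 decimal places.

Σxᵢ = 2+0+3+11+3+12+4+6 = 41, with n = 8.
Posterior ∝ λ^9e^(−1λ) · λ^41e^(−8λ) = λ^50e^(−9λ), i.e. Gamma(shape=51, rate=9).
The mode of a Gamma(a, b) with a ≥ 1 (shape–rate) is (a−1)/b = 50/9 ≈ 5.556.

λ̂_MAP = 5.556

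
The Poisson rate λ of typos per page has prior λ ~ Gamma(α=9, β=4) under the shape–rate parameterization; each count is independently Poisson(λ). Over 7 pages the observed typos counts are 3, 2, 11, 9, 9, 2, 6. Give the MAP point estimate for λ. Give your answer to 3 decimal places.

Σxᵢ = 3+2+11+9+9+2+6 = 42, with n = 7.
Posterior ∝ λ^8e^(−4λ) · λ^42e^(−7λ) = λ^50e^(−11λ), i.e. Gamma(shape=51, rate=11).
The mode of a Gamma(a, b) with a ≥ 1 (shape–rate) is (a−1)/b = 50/11 ≈ 4.545.

λ̂_MAP = 4.545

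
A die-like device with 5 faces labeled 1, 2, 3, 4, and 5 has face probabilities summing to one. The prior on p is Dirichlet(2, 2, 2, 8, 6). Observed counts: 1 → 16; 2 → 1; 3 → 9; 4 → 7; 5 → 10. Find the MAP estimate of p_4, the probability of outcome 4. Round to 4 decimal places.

MAP estimate: 0.2414

The posterior is Dirichlet(αᵢ + nᵢ) = Dirichlet(18, 3, 11, 15, 16).
For a Dirichlet(a₁,…,a_K) with all aᵢ > 1, the mode has j-th component (aⱼ − 1)/(Σaᵢ − K).
Here Σaᵢ = 63 and K = 5, so p_4 = (15 − 1)/(63 − 5) = 14/58 ≈ 0.2414.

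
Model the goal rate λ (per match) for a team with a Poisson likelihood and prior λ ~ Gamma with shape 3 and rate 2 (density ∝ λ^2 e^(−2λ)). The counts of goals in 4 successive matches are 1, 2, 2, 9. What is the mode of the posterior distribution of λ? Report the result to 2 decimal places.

Σxᵢ = 1+2+2+9 = 14, with n = 4.
Posterior ∝ λ^2e^(−2λ) · λ^14e^(−4λ) = λ^16e^(−6λ), i.e. Gamma(shape=17, rate=6).
The mode of a Gamma(a, b) with a ≥ 1 (shape–rate) is (a−1)/b = 16/6 ≈ 2.67.

λ̂_MAP = 2.67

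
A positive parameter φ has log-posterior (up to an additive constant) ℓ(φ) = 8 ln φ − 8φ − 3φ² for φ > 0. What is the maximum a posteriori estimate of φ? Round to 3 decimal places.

ℓ'(φ) = 8/φ − 8 − 6φ. Setting this to zero and multiplying by φ: 6φ² + 8φ − 8 = 0.
φ = (−8 + √(8² + 4·6·8)) / (2·6) = (−8 + √256) / 12 = (−8 + 16)/12 = 2/3.
ℓ''(φ) = −8/φ² − 6 < 0, confirming a maximum.

φ̂_MAP = 0.667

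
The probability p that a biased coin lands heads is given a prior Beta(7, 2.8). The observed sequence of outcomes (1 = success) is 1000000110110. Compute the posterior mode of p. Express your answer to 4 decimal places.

p̂_MAP = 0.5288

Prior: Beta(7, 2.8).
Data: 5 successes in 13 trials (from the sequence). The binomial likelihood contributes p^5(1−p)^8, so the posterior is Beta(7+5, 2.8+8) = Beta(12, 10.8).
For Beta(a, b) with a, b > 1 the mode is (a−1)/(a+b−2) = 11/20.8 ≈ 0.5288.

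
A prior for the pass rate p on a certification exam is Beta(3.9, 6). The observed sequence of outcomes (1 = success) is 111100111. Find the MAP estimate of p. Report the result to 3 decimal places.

Prior: Beta(3.9, 6).
Data: 7 successes in 9 trials (from the sequence). The binomial likelihood contributes p^7(1−p)^2, so the posterior is Beta(3.9+7, 6+2) = Beta(10.9, 8).
For Beta(a, b) with a, b > 1 the mode is (a−1)/(a+b−2) = 9.9/16.9 ≈ 0.586.

p̂_MAP = 0.586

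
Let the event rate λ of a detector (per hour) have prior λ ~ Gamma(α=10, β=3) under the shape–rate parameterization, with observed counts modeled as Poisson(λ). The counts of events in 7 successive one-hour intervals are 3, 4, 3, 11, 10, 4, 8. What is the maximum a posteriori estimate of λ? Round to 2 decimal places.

λ̂_MAP = 5.20

Σxᵢ = 3+4+3+11+10+4+8 = 43, with n = 7.
Posterior ∝ λ^9e^(−3λ) · λ^43e^(−7λ) = λ^52e^(−10λ), i.e. Gamma(shape=53, rate=10).
The mode of a Gamma(a, b) with a ≥ 1 (shape–rate) is (a−1)/b = 52/10 ≈ 5.20.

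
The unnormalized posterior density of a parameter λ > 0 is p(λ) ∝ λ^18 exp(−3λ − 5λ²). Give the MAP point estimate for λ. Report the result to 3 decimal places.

λ̂_MAP = 1.200

ℓ'(λ) = 18/λ − 3 − 10λ. Setting this to zero and multiplying by λ: 10λ² + 3λ − 18 = 0.
λ = (−3 + √(3² + 4·10·18)) / (2·10) = (−3 + √729) / 20 = (−3 + 27)/20 = 6/5.
ℓ''(λ) = −18/λ² − 10 < 0, confirming a maximum.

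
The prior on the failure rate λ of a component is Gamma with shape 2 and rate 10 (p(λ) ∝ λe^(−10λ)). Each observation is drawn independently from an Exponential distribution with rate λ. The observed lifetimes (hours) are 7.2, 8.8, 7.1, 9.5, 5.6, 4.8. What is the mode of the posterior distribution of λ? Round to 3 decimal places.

λ̂_MAP = 0.132

The Exponential(rate=λ) likelihood is ∝ λ^n e^(−λΣtᵢ). Here n = 6 and Σtᵢ = 7.2 + 8.8 + 7.1 + 9.5 + 5.6 + 4.8 = 43.
Posterior ∝ λe^(−10λ) · λ^6e^(−43λ) = λ^7e^(−53λ), i.e. Gamma(8, 53).
Mode = (a−1)/b = 7/53 ≈ 0.132.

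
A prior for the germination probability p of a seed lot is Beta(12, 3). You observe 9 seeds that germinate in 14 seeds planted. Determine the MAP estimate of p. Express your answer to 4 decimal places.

p̂_MAP = 0.7407

Prior: Beta(12, 3).
Data: 9 successes in 14 trials. The binomial likelihood contributes p^9(1−p)^5, so the posterior is Beta(12+9, 3+5) = Beta(21, 8).
For Beta(a, b) with a, b > 1 the mode is (a−1)/(a+b−2) = 20/27 ≈ 0.7407.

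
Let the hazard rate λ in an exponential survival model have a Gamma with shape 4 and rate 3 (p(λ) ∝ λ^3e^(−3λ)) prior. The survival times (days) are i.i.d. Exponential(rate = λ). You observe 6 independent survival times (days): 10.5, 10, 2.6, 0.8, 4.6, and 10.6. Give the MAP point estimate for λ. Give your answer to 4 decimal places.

λ̂_MAP = 0.2138

The Exponential(rate=λ) likelihood is ∝ λ^n e^(−λΣtᵢ). Here n = 6 and Σtᵢ = 10.5 + 10 + 2.6 + 0.8 + 4.6 + 10.6 = 39.1.
Posterior ∝ λ^3e^(−3λ) · λ^6e^(−39.1λ) = λ^9e^(−42.1λ), i.e. Gamma(10, 42.1).
Mode = (a−1)/b = 9/42.1 ≈ 0.2138.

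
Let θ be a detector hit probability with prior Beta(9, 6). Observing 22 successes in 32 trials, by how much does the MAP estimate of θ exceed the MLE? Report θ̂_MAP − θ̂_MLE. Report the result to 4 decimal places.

Posterior is Beta(31, 16); MAP = (31−1)/(47−2) = 30/45 ≈ 0.66667.
MLE ignores the prior: θ̂_MLE = k/n = 22/32 ≈ 0.68750.
Difference = 30/45 − 22/32 = -1/48 ≈ -0.0208.

MAP − MLE = -0.0208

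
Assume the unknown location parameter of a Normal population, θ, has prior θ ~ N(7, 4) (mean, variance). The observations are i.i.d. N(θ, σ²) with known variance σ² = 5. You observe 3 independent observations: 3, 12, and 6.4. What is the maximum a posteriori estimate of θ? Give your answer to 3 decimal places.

θ̂_MAP = 7.094

n = 3; x̄ = (3 + 12 + 6.4)/3 = 21.4/3 = 107/15 ≈ 7.1333.
For a Normal prior and Normal likelihood with known variance, the posterior is Normal; its mode equals its mean, the precision-weighted average.
Prior precision 1/σ₀² = 1/4 = 0.25; data precision n/σ² = 3/5 = 0.6.
θ̂ = (0.25·7 + 0.6·(107/15)) / (0.25 + 0.6) = 6.03/0.85 = 603/85 ≈ 7.094.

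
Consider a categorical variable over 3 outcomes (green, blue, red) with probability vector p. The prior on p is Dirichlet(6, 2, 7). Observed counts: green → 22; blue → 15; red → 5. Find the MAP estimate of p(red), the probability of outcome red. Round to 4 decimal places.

The posterior is Dirichlet(αᵢ + nᵢ) = Dirichlet(28, 17, 12).
For a Dirichlet(a₁,…,a_K) with all aᵢ > 1, the mode has j-th component (aⱼ − 1)/(Σaᵢ − K).
Here Σaᵢ = 57 and K = 3, so p(red) = (12 − 1)/(57 − 3) = 11/54 ≈ 0.2037.

MAP estimate of p(red) = 0.2037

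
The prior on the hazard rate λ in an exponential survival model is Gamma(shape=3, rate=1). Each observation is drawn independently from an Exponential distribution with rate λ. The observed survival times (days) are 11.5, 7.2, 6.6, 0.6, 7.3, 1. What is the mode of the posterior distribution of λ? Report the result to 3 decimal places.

λ̂_MAP = 0.227

The Exponential(rate=λ) likelihood is ∝ λ^n e^(−λΣtᵢ). Here n = 6 and Σtᵢ = 11.5 + 7.2 + 6.6 + 0.6 + 7.3 + 1 = 34.2.
Posterior ∝ λ^2e^(−1λ) · λ^6e^(−34.2λ) = λ^8e^(−35.2λ), i.e. Gamma(9, 35.2).
Mode = (a−1)/b = 8/35.2 ≈ 0.227.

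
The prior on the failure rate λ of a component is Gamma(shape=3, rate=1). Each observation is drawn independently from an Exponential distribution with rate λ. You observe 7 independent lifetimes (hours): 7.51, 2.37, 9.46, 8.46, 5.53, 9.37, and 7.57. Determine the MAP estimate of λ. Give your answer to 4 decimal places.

λ̂_MAP = 0.1755

The Exponential(rate=λ) likelihood is ∝ λ^n e^(−λΣtᵢ). Here n = 7 and Σtᵢ = 7.51 + 2.37 + 9.46 + 8.46 + 5.53 + 9.37 + 7.57 = 50.27.
Posterior ∝ λ^2e^(−1λ) · λ^7e^(−50.27λ) = λ^9e^(−51.27λ), i.e. Gamma(10, 51.27).
Mode = (a−1)/b = 9/51.27 ≈ 0.1755.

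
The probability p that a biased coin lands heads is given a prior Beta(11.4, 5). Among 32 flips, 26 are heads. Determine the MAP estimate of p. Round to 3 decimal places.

Prior: Beta(11.4, 5).
Data: 26 successes in 32 trials. The binomial likelihood contributes p^26(1−p)^6, so the posterior is Beta(11.4+26, 5+6) = Beta(37.4, 11).
For Beta(a, b) with a, b > 1 the mode is (a−1)/(a+b−2) = 36.4/46.4 ≈ 0.784.

p̂_MAP = 0.784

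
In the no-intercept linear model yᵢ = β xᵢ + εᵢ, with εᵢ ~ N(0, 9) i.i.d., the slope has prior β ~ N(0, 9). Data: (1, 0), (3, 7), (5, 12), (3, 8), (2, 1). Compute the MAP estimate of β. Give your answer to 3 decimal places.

log p(β | y) = −Σ(yᵢ − βxᵢ)²/(2·9) − β²/(2·9) + const.
Setting the derivative to zero: Σxᵢ(yᵢ − βxᵢ)/9 − β/9 = 0, so β = Σxᵢyᵢ / (Σxᵢ² + σ²/τ²).
Σxᵢyᵢ = 1·0 + 3·7 + 5·12 + 3·8 + 2·1 = 107; Σxᵢ² = 48; σ²/τ² = 1.
β̂_MAP = 107 / (48 + 1) = 107/49 ≈ 2.184.

β̂_MAP = 2.184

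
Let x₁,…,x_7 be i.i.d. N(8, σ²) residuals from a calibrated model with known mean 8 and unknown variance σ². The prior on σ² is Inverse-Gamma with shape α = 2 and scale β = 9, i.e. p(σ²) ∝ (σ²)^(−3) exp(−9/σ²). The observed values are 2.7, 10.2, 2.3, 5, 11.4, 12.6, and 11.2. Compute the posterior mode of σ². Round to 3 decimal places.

σ̂²_MAP = 10.414

Sum of squared deviations about the known mean: SS = (2.7−8)² + (10.2−8)² + (2.3−8)² + (5−8)² + (11.4−8)² + (12.6−8)² + (11.2−8)² = 117.38.
The Normal likelihood contributes (σ²)^(−n/2) exp(−SS/(2σ²)), so the posterior is Inverse-Gamma(α + n/2, β + SS/2) = Inverse-Gamma(5.5, 67.69).
The mode of Inverse-Gamma(a, b) is b/(a+1) = 67.69/6.5 ≈ 10.414.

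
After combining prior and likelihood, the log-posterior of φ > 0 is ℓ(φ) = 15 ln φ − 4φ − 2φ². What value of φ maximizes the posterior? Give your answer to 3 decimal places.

ℓ'(φ) = 15/φ − 4 − 4φ. Setting this to zero and multiplying by φ: 4φ² + 4φ − 15 = 0.
φ = (−4 + √(4² + 4·4·15)) / (2·4) = (−4 + √256) / 8 = (−4 + 16)/8 = 3/2.
ℓ''(φ) = −15/φ² − 4 < 0, confirming a maximum.

φ̂_MAP = 1.500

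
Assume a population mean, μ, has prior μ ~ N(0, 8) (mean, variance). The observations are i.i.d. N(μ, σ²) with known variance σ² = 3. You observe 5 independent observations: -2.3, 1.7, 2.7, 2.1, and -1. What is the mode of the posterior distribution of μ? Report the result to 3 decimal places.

n = 5; x̄ = ((-2.3) + 1.7 + 2.7 + 2.1 + (-1))/5 = 3.2/5 = 0.64.
For a Normal prior and Normal likelihood with known variance, the posterior is Normal; its mode equals its mean, the precision-weighted average.
Prior precision 1/σ₀² = 1/8 = 0.125; data precision n/σ² = 5/3.
μ̂ = (0.125·0 + (5/3)·0.64) / (0.125 + 5/3) = (16/15)/(43/24) = 128/215 ≈ 0.595.

μ̂_MAP = 0.595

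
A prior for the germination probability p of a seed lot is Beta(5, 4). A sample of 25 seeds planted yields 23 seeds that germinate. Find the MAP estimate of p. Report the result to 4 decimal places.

Prior: Beta(5, 4).
Data: 23 successes in 25 trials. The binomial likelihood contributes p^23(1−p)^2, so the posterior is Beta(5+23, 4+2) = Beta(28, 6).
For Beta(a, b) with a, b > 1 the mode is (a−1)/(a+b−2) = 27/32 ≈ 0.8438.

p̂_MAP = 0.8438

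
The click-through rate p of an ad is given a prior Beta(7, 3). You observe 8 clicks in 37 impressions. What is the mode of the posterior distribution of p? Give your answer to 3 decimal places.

Prior: Beta(7, 3).
Data: 8 successes in 37 trials. The binomial likelihood contributes p^8(1−p)^29, so the posterior is Beta(7+8, 3+29) = Beta(15, 32).
For Beta(a, b) with a, b > 1 the mode is (a−1)/(a+b−2) = 14/45 ≈ 0.311.

p̂_MAP = 0.311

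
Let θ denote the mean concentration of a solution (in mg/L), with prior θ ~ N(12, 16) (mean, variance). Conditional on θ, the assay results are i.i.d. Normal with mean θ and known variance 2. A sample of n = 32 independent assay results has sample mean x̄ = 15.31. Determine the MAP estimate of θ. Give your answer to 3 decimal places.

θ̂_MAP = 15.297

n = 32, x̄ = 15.31.
For a Normal prior and Normal likelihood with known variance, the posterior is Normal; its mode equals its mean, the precision-weighted average.
Prior precision 1/σ₀² = 1/16 = 0.0625; data precision n/σ² = 32/2 = 16.
θ̂ = (0.0625·12 + 16·15.31) / (0.0625 + 16) = 245.71/16.0625 = 98284/6425 ≈ 15.297.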